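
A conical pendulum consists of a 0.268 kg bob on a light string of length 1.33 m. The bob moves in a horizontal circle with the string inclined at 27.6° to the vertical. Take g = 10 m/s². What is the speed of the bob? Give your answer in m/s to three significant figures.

1.79 m/s

The radius of the circle is r = L sinθ = 1.33 × sin 27.6° = 0.6162 m.
Horizontally T sinθ = mv²/r and vertically T cosθ = mg, so tanθ = v²/(rg).
v = √(r g tanθ) = √(0.6162 × 10.0 × 0.5228) = √3.221 = 1.795 m/s.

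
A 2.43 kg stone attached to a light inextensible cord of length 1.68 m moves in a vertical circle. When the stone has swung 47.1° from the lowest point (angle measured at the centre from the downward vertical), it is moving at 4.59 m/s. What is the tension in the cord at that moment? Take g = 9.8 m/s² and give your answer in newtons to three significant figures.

46.7 N

Take the radial direction toward the centre of the circle as positive. The component of the weight along the string toward the centre is −mg cos φ (φ measured from the bottom), so Newton's second law along the string gives T − mg cos φ = m v²/r.
cos 47.1° = 0.6807, so T = m(v²/r + g cos φ) = 2.43 × ((4.59)²/1.68 + 9.8 × 0.6807) = 2.43 × (12.54 + (6.671)) = 2.43 × 19.21 = 46.68 N.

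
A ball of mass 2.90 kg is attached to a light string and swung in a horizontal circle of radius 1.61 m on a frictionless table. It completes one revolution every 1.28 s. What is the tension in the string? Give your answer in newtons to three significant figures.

v = 2πr/T = 2π × 1.61/1.28 = 7.903 m/s.
The tension is the only horizontal force, so it supplies the full centripetal force: T = m v²/r = 2.90 × (7.903)²/1.61 = 2.90 × 62.46/1.61 = 112.5 N.

113 N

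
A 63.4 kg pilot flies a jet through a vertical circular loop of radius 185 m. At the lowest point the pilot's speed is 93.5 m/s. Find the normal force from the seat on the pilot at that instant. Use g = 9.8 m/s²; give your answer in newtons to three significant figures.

At the lowest point, N points up (toward the centre) and the weight mg points down (away from the centre), so the net inward force is N − mg = mv²/r.
N = m(v²/r + g) = 63.4 × ((93.5)²/185 + 9.8) = 63.4 × (47.26 + 9.8) = 63.4 × 57.06 = 3617 N.

3620 N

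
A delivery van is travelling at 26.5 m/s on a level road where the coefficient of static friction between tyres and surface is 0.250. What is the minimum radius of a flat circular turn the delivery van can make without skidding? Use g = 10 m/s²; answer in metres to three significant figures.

281 m

At the limit, μ_s m g = m v²/r, so r_min = v²/(μ_s g) = (26.5)²/(0.250 × 10.0) = 702.2/2.500 = 280.9 m.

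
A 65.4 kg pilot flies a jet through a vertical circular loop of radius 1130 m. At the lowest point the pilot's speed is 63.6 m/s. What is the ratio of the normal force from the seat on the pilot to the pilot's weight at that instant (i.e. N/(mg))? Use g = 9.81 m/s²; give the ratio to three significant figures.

At the bottom, N − mg = mv²/r, so N = m(v²/r + g) and N/(mg) = v²/(rg) + 1 = (63.6)²/(1130 × 9.81) + 1 = 0.3649 + 1 = 1.365.

1.36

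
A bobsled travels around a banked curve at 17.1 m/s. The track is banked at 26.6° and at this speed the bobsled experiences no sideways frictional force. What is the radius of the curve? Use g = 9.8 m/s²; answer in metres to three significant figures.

Frictionless banking: tanθ = v²/(rg), so r = v²/(g tanθ).
r = (17.1)²/(9.8 × tan 26.6°) = 292.4/(9.8 × 0.5008) = 292.4/4.907 = 59.58 m.

59.6 m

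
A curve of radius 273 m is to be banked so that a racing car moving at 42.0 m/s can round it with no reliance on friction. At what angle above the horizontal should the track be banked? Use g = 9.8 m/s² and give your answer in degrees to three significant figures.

33.4°

With no friction, the horizontal component of the normal force provides the centripetal force: N sinθ = mv²/r, while N cosθ = mg vertically.
Dividing: tanθ = v²/(r g) = (42.0)²/(273 × 9.8) = 1764/2675 = 0.6593.
θ = arctan(0.6593) = 33.40°.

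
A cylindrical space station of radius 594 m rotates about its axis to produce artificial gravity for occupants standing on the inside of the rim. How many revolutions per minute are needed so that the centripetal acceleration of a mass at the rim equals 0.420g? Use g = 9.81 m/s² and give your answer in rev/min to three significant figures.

0.795 rev/min

Require ω²r = 0.420g, so ω = √(0.420 × 9.81/594) = 0.08328 rad/s.
In rev/min: ω × 60/(2π) = 0.08328 × 60/(2π) = 0.7953 rev/min.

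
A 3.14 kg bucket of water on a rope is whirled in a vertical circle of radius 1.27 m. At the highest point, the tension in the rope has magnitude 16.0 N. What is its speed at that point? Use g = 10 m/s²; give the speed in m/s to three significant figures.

4.38 m/s

At the top, T + mg = mv²/r, so v = √(r(T/m + g)) = √(1.27 × (16.0/3.14 + 10.0)) = √(1.27 × 15.10) = √19.17 = 4.379 m/s.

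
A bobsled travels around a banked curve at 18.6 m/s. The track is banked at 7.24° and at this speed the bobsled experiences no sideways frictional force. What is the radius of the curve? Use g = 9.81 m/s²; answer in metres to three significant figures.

278 m

Frictionless banking: tanθ = v²/(rg), so r = v²/(g tanθ).
r = (18.6)²/(9.81 × tan 7.24°) = 346.0/(9.81 × 0.1270) = 346.0/1.246 = 277.6 m.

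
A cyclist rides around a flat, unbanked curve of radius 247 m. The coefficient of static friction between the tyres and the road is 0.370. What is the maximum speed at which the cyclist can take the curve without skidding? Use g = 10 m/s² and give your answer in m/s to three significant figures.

The only inward force on a level bend is static friction, so at the limit f_s = μ_s N = μ_s m g = m v²/r.
Mass cancels: v_max = √(μ_s g r) = √(0.370 × 10.0 × 247) = √913.9 = 30.23 m/s.

30.2 m/s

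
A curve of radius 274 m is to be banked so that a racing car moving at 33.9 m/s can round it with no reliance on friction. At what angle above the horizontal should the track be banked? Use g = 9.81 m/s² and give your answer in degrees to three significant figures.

With no friction, the horizontal component of the normal force provides the centripetal force: N sinθ = mv²/r, while N cosθ = mg vertically.
Dividing: tanθ = v²/(r g) = (33.9)²/(274 × 9.81) = 1149/2688 = 0.4275.
θ = arctan(0.4275) = 23.15°.

23.1°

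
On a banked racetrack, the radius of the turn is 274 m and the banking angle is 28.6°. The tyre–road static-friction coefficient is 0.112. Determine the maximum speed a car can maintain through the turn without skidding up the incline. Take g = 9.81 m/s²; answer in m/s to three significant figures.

At the maximum speed, friction acts down the slope at its limiting value f = μN. Radially (horizontal, toward centre): N sinθ + μN cosθ = mv²/r. Vertically: N cosθ − μN sinθ = mg.
Dividing: v² = r g (sinθ + μcosθ)/(cosθ − μsinθ).
sinθ + μcosθ = 0.4787 + 0.112×0.8780 = 0.5770; cosθ − μsinθ = 0.8780 − 0.112×0.4787 = 0.8244.
v² = 274 × 9.81 × 0.5770/0.8244 = 1881 m²/s², so v = 43.38 m/s.

43.4 m/s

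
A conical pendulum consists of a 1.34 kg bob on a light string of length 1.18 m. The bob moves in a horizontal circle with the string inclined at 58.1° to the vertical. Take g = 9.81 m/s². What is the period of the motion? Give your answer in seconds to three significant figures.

1.58 s

r = L sinθ = 1.002 m. From T sinθ = mω²r and T cosθ = mg: tanθ = ω²r/g, so ω² = g tanθ / r = g/(L cosθ).
ω = √(g/(L cosθ)) = √(9.81/(1.18 × 0.5284)) = √15.73 = 3.966 rad/s.
Period = 2π/ω = 1.584 s.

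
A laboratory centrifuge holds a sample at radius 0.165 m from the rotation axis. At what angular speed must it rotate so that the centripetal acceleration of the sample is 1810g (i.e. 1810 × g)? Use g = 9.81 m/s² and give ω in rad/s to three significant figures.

Centripetal acceleration a_c = ω²r. Setting ω²r = 1810g:
ω = √(1810g / r) = √(1810 × 9.81 / 0.165) = √107600 = 328.0 rad/s.

328 rad/s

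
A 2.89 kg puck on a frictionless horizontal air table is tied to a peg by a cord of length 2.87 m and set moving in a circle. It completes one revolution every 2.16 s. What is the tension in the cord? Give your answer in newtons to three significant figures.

70.2 N

v = 2πr/T = 2π × 2.87/2.16 = 8.348 m/s.
The tension is the only horizontal force, so it supplies the full centripetal force: T = m v²/r = 2.89 × (8.348)²/2.87 = 2.89 × 69.70/2.87 = 70.18 N.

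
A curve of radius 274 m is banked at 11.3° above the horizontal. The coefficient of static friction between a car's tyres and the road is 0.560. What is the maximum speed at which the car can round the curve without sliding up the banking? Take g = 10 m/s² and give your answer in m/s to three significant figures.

48.4 m/s

At the maximum speed, friction acts down the slope at its limiting value f = μN. Radially (horizontal, toward centre): N sinθ + μN cosθ = mv²/r. Vertically: N cosθ − μN sinθ = mg.
Dividing: v² = r g (sinθ + μcosθ)/(cosθ − μsinθ).
sinθ + μcosθ = 0.1959 + 0.560×0.9806 = 0.7451; cosθ − μsinθ = 0.9806 − 0.560×0.1959 = 0.8709.
v² = 274 × 10.0 × 0.7451/0.8709 = 2344 m²/s², so v = 48.42 m/s.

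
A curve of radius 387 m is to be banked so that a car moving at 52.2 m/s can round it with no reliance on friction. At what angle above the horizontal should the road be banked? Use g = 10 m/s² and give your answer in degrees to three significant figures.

35.1°

For a frictionless banked turn: horizontally N sinθ = mv²/r and vertically N cosθ = mg.
Dividing: tanθ = v²/(r g) = (52.2)²/(387 × 10.0) = 2725/3870 = 0.7041.
θ = arctan(0.7041) = 35.15°.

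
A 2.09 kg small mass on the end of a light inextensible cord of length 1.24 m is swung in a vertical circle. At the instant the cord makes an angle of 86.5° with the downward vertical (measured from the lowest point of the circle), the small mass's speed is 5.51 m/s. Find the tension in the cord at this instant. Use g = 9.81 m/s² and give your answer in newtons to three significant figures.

Take the radial direction toward the centre of the circle as positive. The component of the weight along the string toward the centre is −mg cos φ (φ measured from the bottom), so Newton's second law along the string gives T − mg cos φ = m v²/r.
cos 86.5° = 0.06105, so T = m(v²/r + g cos φ) = 2.09 × ((5.51)²/1.24 + 9.81 × 0.06105) = 2.09 × (24.48 + (0.5989)) = 2.09 × 25.08 = 52.42 N.

52.4 N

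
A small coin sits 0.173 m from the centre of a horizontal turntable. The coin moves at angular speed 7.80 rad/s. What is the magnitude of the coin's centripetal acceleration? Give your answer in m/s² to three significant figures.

10.5 m/s²

v = ωr = 7.80 × 0.173 = 1.349 m/s.
a_c = v²/r = (1.349)²/0.173 = 1.821/0.173 = 10.53 m/s².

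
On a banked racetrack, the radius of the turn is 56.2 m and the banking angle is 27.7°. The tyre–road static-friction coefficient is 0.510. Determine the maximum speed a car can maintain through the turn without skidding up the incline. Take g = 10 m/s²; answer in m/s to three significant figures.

At the maximum speed, friction acts down the slope at its limiting value f = μN. Radially (horizontal, toward centre): N sinθ + μN cosθ = mv²/r. Vertically: N cosθ − μN sinθ = mg.
Dividing: v² = r g (sinθ + μcosθ)/(cosθ − μsinθ).
sinθ + μcosθ = 0.4648 + 0.510×0.8854 = 0.9164; cosθ − μsinθ = 0.8854 − 0.510×0.4648 = 0.6483.
v² = 56.2 × 10.0 × 0.9164/0.6483 = 794.4 m²/s², so v = 28.18 m/s.

28.2 m/s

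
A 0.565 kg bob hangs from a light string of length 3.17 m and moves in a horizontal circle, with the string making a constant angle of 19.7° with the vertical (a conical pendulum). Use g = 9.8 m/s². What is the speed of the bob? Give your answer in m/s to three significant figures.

1.94 m/s

The radius of the circle is r = L sinθ = 3.17 × sin 19.7° = 1.069 m.
Horizontally T sinθ = mv²/r and vertically T cosθ = mg, so tanθ = v²/(rg).
v = √(r g tanθ) = √(1.069 × 9.8 × 0.3581) = √3.750 = 1.936 m/s.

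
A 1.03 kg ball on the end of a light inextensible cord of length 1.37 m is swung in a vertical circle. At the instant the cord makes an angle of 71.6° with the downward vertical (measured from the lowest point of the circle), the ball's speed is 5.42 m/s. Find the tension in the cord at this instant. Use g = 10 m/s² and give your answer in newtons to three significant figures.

25.3 N

Take the radial direction toward the centre of the circle as positive. The component of the weight along the string toward the centre is −mg cos φ (φ measured from the bottom), so Newton's second law along the string gives T − mg cos φ = m v²/r.
cos 71.6° = 0.3156, so T = m(v²/r + g cos φ) = 1.03 × ((5.42)²/1.37 + 10.0 × 0.3156) = 1.03 × (21.44 + (3.156)) = 1.03 × 24.60 = 25.34 N.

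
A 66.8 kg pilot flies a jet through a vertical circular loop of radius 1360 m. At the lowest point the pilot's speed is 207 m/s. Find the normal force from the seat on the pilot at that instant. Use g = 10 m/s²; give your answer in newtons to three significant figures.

At the lowest point, N points up (toward the centre) and the weight mg points down (away from the centre), so the net inward force is N − mg = mv²/r.
N = m(v²/r + g) = 66.8 × ((207)²/1360 + 10.0) = 66.8 × (31.51 + 10.0) = 66.8 × 41.51 = 2773 N.

2770 N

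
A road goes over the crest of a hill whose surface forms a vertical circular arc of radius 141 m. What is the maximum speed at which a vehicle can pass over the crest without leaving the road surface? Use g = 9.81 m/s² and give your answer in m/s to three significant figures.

37.2 m/s

At the crest the centre of the circle is below the vehicle, so the net downward (centripetal) force is mg − N = mv²/r.
The vehicle leaves the road when N → 0, giving v_max = √(g r) = √(9.81 × 141) = 37.19 m/s.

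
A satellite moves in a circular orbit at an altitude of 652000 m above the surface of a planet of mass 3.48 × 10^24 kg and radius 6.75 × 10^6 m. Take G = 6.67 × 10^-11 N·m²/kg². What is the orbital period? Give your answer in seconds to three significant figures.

r = R + h = 6.75 × 10^6 + 652000 = 7.402 × 10^6 m. Gravity provides the centripetal force: G M m / r² = m v² / r ⇒ v = √(GM/r) = 5600 m/s.
T = 2πr/v = 2π × 7.402 × 10^6 / 5600 = 8305 s.

8310 s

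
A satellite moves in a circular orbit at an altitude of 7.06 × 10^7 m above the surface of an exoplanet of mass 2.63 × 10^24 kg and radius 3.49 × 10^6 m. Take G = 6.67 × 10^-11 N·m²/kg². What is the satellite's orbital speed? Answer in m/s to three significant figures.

1540 m/s

Orbital radius r = R + h = 3.49 × 10^6 + 7.06 × 10^7 = 7.409 × 10^7 m.
Gravity supplies the centripetal force: G M m / r² = m v² / r, so v = √(GM/r).
v = √(6.67 × 10^-11 × 2.63 × 10^24 / 7.409 × 10^7) = √(2.368 × 10^6) = 1539 m/s.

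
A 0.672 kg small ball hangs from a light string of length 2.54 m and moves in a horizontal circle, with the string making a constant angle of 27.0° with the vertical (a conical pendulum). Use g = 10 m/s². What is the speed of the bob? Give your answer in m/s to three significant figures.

The radius of the circle is r = L sinθ = 2.54 × sin 27.0° = 1.153 m.
Horizontally T sinθ = mv²/r and vertically T cosθ = mg, so tanθ = v²/(rg).
v = √(r g tanθ) = √(1.153 × 10.0 × 0.5095) = √5.876 = 2.424 m/s.

2.42 m/s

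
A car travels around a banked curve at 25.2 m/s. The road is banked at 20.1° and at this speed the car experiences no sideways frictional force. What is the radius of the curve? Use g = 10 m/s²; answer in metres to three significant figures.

174 m

Frictionless banking: tanθ = v²/(rg), so r = v²/(g tanθ).
r = (25.2)²/(10.0 × tan 20.1°) = 635.0/(10.0 × 0.3659) = 635.0/3.659 = 173.5 m.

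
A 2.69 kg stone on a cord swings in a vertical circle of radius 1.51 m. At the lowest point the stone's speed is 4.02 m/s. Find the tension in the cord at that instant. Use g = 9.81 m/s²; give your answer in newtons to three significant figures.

55.2 N

At the lowest point, T points up (toward the centre) and the weight mg points down (away from the centre), so the net inward force is T − mg = mv²/r.
T = m(v²/r + g) = 2.69 × ((4.02)²/1.51 + 9.81) = 2.69 × (10.70 + 9.81) = 2.69 × 20.51 = 55.18 N.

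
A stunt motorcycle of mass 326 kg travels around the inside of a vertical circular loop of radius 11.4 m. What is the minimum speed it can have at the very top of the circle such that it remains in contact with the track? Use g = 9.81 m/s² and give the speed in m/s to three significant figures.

10.6 m/s

At the top, both weight mg and N point toward the centre: N + mg = mv²/r.
At minimum speed N → 0, so mg = mv_min²/r ⇒ v_min = √(g r) = √(9.81 × 11.4) = 10.58 m/s.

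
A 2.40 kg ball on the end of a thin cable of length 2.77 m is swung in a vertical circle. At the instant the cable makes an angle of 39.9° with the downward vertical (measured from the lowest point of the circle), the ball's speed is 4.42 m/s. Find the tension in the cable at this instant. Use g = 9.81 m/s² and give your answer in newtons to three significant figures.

Take the radial direction toward the centre of the circle as positive. The component of the weight along the string toward the centre is −mg cos φ (φ measured from the bottom), so Newton's second law along the string gives T − mg cos φ = m v²/r.
cos 39.9° = 0.7672, so T = m(v²/r + g cos φ) = 2.40 × ((4.42)²/2.77 + 9.81 × 0.7672) = 2.40 × (7.053 + (7.526)) = 2.40 × 14.58 = 34.99 N.

35.0 N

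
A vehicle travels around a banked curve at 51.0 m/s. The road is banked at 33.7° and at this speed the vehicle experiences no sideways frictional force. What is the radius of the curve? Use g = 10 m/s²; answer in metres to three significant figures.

390 m

Frictionless banking: tanθ = v²/(rg), so r = v²/(g tanθ).
r = (51.0)²/(10.0 × tan 33.7°) = 2601/(10.0 × 0.6669) = 2601/6.669 = 390.0 m.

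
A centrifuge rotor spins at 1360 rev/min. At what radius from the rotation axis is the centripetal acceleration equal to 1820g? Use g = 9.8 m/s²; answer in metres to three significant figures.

ω = 1360 rev/min × 2π/60 = 142.4 rad/s.
a_c = ω²r = 1820g ⇒ r = 1820 × 9.8 / (142.4)² = 17840/20280 = 0.8794 m.

0.879 m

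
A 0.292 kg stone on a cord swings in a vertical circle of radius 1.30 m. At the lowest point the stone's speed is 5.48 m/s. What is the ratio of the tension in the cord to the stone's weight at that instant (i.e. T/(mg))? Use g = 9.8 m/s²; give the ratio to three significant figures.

3.36

At the bottom, T − mg = mv²/r, so T = m(v²/r + g) and T/(mg) = v²/(rg) + 1 = (5.48)²/(1.30 × 9.8) + 1 = 2.357 + 1 = 3.357.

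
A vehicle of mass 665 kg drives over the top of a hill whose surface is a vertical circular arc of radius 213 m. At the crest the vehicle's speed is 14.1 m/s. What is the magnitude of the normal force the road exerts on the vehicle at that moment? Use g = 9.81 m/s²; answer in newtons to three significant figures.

5900 N

At the crest the centripetal acceleration points downward (toward the centre of the arc), so mg − N = mv²/r.
N = m(g − v²/r) = 665 × (9.81 − (14.1)²/213) = 665 × (9.81 − 0.9334) = 665 × 8.877 = 5903 N.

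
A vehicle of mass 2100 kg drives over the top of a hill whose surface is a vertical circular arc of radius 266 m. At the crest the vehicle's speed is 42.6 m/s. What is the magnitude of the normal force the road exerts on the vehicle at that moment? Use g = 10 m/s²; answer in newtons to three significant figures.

At the crest the centripetal acceleration points downward (toward the centre of the arc), so mg − N = mv²/r.
N = m(g − v²/r) = 2100 × (10.0 − (42.6)²/266) = 2100 × (10.0 − 6.822) = 2100 × 3.178 = 6673 N.

6670 N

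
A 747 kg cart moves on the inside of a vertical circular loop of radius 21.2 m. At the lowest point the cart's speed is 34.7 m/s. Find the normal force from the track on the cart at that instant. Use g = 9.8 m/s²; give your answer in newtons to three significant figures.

49700 N

At the lowest point, N points up (toward the centre) and the weight mg points down (away from the centre), so the net inward force is N − mg = mv²/r.
N = m(v²/r + g) = 747 × ((34.7)²/21.2 + 9.8) = 747 × (56.80 + 9.8) = 747 × 66.60 = 49750 N.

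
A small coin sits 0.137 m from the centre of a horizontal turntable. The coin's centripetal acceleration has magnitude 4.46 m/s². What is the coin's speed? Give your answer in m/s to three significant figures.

0.782 m/s

a_c = v²/r ⇒ v = √(a_c · r) = √(4.46 × 0.137) = √0.6110 = 0.7817 m/s.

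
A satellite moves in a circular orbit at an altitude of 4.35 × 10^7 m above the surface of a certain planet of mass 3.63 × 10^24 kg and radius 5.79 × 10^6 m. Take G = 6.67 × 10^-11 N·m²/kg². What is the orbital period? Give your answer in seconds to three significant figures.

r = R + h = 5.79 × 10^6 + 4.35 × 10^7 = 4.929 × 10^7 m. Gravity provides the centripetal force: G M m / r² = m v² / r ⇒ v = √(GM/r) = 2216 m/s.
T = 2πr/v = 2π × 4.929 × 10^7 / 2216 = 139700 s.

140000 s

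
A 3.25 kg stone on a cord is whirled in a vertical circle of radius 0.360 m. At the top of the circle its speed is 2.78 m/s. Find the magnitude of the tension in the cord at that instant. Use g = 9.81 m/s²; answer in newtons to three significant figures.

At the top, both T and the weight mg point inward (toward the centre), so T + mg = mv²/r.
T = m(v²/r − g) = 3.25 × ((2.78)²/0.360 − 9.81) = 3.25 × (21.47 − 9.81) = 3.25 × 11.66 = 37.89 N.

37.9 N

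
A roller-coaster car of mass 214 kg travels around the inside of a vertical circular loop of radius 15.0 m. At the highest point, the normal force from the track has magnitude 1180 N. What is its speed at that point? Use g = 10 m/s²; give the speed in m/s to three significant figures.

At the top, N + mg = mv²/r, so v = √(r(N/m + g)) = √(15.0 × (1180/214 + 10.0)) = √(15.0 × 15.51) = √232.7 = 15.25 m/s.

15.3 m/s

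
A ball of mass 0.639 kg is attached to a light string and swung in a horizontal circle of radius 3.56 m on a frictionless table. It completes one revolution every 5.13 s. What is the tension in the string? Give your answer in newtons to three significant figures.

v = 2πr/T = 2π × 3.56/5.13 = 4.360 m/s.
The tension is the only horizontal force, so it supplies the full centripetal force: T = m v²/r = 0.639 × (4.360)²/3.56 = 0.639 × 19.01/3.56 = 3.413 N.

3.41 N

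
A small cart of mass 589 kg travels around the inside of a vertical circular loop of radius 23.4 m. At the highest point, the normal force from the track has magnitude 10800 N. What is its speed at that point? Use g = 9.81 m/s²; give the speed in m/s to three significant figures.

At the top, N + mg = mv²/r, so v = √(r(N/m + g)) = √(23.4 × (10800/589 + 9.81)) = √(23.4 × 28.15) = √658.6 = 25.66 m/s.

25.7 m/s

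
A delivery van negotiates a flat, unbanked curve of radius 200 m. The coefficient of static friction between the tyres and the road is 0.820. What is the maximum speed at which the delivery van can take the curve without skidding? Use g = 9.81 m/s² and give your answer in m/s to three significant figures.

Friction provides the centripetal force on a flat curve. At maximum speed it is at its limiting value: μ_s m g = m v²/r.
Mass cancels: v_max = √(μ_s g r) = √(0.820 × 9.81 × 200) = √1609 = 40.11 m/s.

40.1 m/s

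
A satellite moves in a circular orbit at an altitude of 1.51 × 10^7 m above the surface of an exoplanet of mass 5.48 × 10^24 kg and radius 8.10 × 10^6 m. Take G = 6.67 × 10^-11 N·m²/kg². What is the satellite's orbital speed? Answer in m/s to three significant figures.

Orbital radius r = R + h = 8.10 × 10^6 + 1.51 × 10^7 = 2.320 × 10^7 m.
Gravity supplies the centripetal force: G M m / r² = m v² / r, so v = √(GM/r).
v = √(6.67 × 10^-11 × 5.48 × 10^24 / 2.320 × 10^7) = √(1.576 × 10^7) = 3969 m/s.

3970 m/s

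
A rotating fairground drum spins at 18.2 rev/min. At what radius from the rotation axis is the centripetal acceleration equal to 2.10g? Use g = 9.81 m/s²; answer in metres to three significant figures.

5.67 m

ω = 18.2 rev/min × 2π/60 = 1.906 rad/s.
a_c = ω²r = 2.10g ⇒ r = 2.10 × 9.81 / (1.906)² = 20.60/3.632 = 5.671 m.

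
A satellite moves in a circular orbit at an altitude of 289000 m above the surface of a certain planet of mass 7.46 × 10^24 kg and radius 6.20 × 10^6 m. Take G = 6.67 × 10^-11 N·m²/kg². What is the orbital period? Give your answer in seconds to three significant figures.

r = R + h = 6.20 × 10^6 + 289000 = 6.489 × 10^6 m. Gravity provides the centripetal force: G M m / r² = m v² / r ⇒ v = √(GM/r) = 8757 m/s.
T = 2πr/v = 2π × 6.489 × 10^6 / 8757 = 4656 s.

4660 s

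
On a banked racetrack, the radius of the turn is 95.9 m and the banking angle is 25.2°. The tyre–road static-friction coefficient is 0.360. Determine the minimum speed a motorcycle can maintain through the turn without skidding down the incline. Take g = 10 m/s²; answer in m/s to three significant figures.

9.52 m/s

At the minimum speed, friction acts up the slope at its limiting value f = μN. Radially (horizontal, toward centre): N sinθ − μN cosθ = mv²/r. Vertically: N cosθ + μN sinθ = mg.
Dividing: v² = r g (sinθ − μcosθ)/(cosθ + μsinθ).
sinθ − μcosθ = 0.4258 − 0.360×0.9048 = 0.1000; cosθ + μsinθ = 0.9048 + 0.360×0.4258 = 1.058.
v² = 95.9 × 10.0 × 0.1000/1.058 = 90.67 m²/s², so v = 9.522 m/s.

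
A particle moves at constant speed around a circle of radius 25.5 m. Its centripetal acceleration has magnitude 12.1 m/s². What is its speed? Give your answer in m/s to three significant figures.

a_c = v²/r ⇒ v = √(a_c · r) = √(12.1 × 25.5) = √308.6 = 17.57 m/s.

17.6 m/s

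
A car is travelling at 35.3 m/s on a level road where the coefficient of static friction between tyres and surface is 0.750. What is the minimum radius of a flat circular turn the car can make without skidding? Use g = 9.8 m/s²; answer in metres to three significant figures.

At the limit, μ_s m g = m v²/r, so r_min = v²/(μ_s g) = (35.3)²/(0.750 × 9.8) = 1246/7.350 = 169.5 m.

170 m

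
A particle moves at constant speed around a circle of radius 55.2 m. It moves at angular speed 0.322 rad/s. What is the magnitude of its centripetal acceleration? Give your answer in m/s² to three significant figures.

v = ωr = 0.322 × 55.2 = 17.77 m/s.
a_c = v²/r = (17.77)²/55.2 = 315.9/55.2 = 5.723 m/s².

5.72 m/s²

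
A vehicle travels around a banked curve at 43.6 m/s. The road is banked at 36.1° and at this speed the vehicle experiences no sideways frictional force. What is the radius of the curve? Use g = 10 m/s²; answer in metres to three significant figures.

261 m

Frictionless banking: tanθ = v²/(rg), so r = v²/(g tanθ).
r = (43.6)²/(10.0 × tan 36.1°) = 1901/(10.0 × 0.7292) = 1901/7.292 = 260.7 m.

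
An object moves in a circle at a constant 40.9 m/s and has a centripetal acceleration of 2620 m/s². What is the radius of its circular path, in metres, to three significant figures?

a_c = v²/r ⇒ r = v²/a_c = (40.9)²/2620 = 1673/2620 = 0.6385 m.

0.638 m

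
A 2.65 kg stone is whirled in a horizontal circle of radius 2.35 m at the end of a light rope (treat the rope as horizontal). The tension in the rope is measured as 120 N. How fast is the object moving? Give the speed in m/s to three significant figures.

10.3 m/s

T = m v²/r ⇒ v = √(T r / m) = √(120 × 2.35 / 2.65) = √106.4 = 10.32 m/s.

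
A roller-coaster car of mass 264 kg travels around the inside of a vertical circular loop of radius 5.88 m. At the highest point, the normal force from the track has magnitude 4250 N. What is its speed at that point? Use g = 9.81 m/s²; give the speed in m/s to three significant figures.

12.3 m/s

At the top, N + mg = mv²/r, so v = √(r(N/m + g)) = √(5.88 × (4250/264 + 9.81)) = √(5.88 × 25.91) = √152.3 = 12.34 m/s.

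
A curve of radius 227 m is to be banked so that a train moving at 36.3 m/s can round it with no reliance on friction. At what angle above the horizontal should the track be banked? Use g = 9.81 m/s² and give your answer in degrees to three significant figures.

30.6°

With no friction, the horizontal component of the normal force provides the centripetal force: N sinθ = mv²/r, while N cosθ = mg vertically.
Dividing: tanθ = v²/(r g) = (36.3)²/(227 × 9.81) = 1318/2227 = 0.5917.
θ = arctan(0.5917) = 30.61°.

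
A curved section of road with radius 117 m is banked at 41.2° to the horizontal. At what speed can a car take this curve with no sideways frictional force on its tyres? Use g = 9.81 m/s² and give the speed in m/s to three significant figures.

31.7 m/s

On a frictionless banked curve, N sinθ = mv²/r and N cosθ = mg, so tanθ = v²/(rg).
v = √(r g tanθ) = √(117 × 9.81 × tan 41.2°) = √(117 × 9.81 × 0.8754) = √1005 = 31.70 m/s.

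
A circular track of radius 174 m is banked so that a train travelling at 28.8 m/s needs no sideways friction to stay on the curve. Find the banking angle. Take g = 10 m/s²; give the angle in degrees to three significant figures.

25.5°

For a frictionless banked turn: horizontally N sinθ = mv²/r and vertically N cosθ = mg.
Dividing: tanθ = v²/(r g) = (28.8)²/(174 × 10.0) = 829.4/1740 = 0.4767.
θ = arctan(0.4767) = 25.49°.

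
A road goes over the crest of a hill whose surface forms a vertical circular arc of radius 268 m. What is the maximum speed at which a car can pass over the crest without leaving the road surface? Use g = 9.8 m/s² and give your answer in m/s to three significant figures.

At the crest the centre of the circle is below the car, so the net downward (centripetal) force is mg − N = mv²/r.
The car leaves the road when N → 0, giving v_max = √(g r) = √(9.8 × 268) = 51.25 m/s.

51.2 m/s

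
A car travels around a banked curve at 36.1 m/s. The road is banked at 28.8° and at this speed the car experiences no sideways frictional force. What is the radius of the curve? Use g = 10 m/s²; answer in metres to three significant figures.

Frictionless banking: tanθ = v²/(rg), so r = v²/(g tanθ).
r = (36.1)²/(10.0 × tan 28.8°) = 1303/(10.0 × 0.5498) = 1303/5.498 = 237.1 m.

237 m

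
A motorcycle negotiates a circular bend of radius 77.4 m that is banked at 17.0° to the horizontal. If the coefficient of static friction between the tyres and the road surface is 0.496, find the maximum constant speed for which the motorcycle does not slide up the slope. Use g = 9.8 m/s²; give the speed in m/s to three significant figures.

26.8 m/s

At the maximum speed, friction acts down the slope at its limiting value f = μN. Radially (horizontal, toward centre): N sinθ + μN cosθ = mv²/r. Vertically: N cosθ − μN sinθ = mg.
Dividing: v² = r g (sinθ + μcosθ)/(cosθ − μsinθ).
sinθ + μcosθ = 0.2924 + 0.496×0.9563 = 0.7667; cosθ − μsinθ = 0.9563 − 0.496×0.2924 = 0.8113.
v² = 77.4 × 9.8 × 0.7667/0.8113 = 716.8 m²/s², so v = 26.77 m/s.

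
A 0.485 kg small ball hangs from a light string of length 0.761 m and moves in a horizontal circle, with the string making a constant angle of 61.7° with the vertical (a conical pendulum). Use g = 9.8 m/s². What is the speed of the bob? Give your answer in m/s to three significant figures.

The radius of the circle is r = L sinθ = 0.761 × sin 61.7° = 0.6700 m.
Horizontally T sinθ = mv²/r and vertically T cosθ = mg, so tanθ = v²/(rg).
v = √(r g tanθ) = √(0.6700 × 9.8 × 1.857) = √12.20 = 3.492 m/s.

3.49 m/s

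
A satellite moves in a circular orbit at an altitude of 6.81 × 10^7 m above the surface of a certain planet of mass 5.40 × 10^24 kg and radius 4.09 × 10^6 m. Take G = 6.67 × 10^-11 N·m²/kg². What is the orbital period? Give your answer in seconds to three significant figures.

203000 s

r = R + h = 4.09 × 10^6 + 6.81 × 10^7 = 7.219 × 10^7 m. Gravity provides the centripetal force: G M m / r² = m v² / r ⇒ v = √(GM/r) = 2234 m/s.
T = 2πr/v = 2π × 7.219 × 10^7 / 2234 = 203100 s.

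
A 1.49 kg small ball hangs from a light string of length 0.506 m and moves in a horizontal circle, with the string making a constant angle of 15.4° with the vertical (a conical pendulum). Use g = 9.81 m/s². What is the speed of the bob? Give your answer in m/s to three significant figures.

0.603 m/s

The radius of the circle is r = L sinθ = 0.506 × sin 15.4° = 0.1344 m.
Horizontally T sinθ = mv²/r and vertically T cosθ = mg, so tanθ = v²/(rg).
v = √(r g tanθ) = √(0.1344 × 9.81 × 0.2754) = √0.3631 = 0.6026 m/s.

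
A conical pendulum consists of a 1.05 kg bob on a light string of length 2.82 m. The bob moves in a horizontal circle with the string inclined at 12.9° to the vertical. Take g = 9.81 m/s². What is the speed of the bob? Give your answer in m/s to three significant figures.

1.19 m/s

The radius of the circle is r = L sinθ = 2.82 × sin 12.9° = 0.6296 m.
Horizontally T sinθ = mv²/r and vertically T cosθ = mg, so tanθ = v²/(rg).
v = √(r g tanθ) = √(0.6296 × 9.81 × 0.2290) = √1.415 = 1.189 m/s.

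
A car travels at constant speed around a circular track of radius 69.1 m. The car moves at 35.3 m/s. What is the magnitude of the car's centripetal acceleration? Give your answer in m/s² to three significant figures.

a_c = v²/r = (35.30)²/69.1 = 1246/69.1 = 18.03 m/s².

18.0 m/s²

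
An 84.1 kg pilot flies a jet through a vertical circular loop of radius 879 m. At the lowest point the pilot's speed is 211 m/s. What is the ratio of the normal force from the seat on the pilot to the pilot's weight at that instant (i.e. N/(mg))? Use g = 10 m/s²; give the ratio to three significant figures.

6.06

At the bottom, N − mg = mv²/r, so N = m(v²/r + g) and N/(mg) = v²/(rg) + 1 = (211)²/(879 × 10.0) + 1 = 5.065 + 1 = 6.065.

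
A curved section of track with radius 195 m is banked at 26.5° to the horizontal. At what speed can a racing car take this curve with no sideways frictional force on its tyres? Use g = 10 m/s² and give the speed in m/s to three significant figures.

On a frictionless banked curve, N sinθ = mv²/r and N cosθ = mg, so tanθ = v²/(rg).
v = √(r g tanθ) = √(195 × 10.0 × tan 26.5°) = √(195 × 10.0 × 0.4986) = √972.2 = 31.18 m/s.

31.2 m/s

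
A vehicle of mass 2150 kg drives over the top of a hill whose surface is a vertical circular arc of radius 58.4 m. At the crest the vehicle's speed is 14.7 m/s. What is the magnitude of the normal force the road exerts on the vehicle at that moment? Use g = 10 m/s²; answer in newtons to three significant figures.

At the crest the centripetal acceleration points downward (toward the centre of the arc), so mg − N = mv²/r.
N = m(g − v²/r) = 2150 × (10.0 − (14.7)²/58.4) = 2150 × (10.0 − 3.700) = 2150 × 6.300 = 13540 N.

13500 N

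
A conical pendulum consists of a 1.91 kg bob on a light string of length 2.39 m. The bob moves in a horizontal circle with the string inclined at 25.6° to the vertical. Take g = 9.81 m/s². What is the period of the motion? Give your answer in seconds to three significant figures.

r = L sinθ = 1.033 m. From T sinθ = mω²r and T cosθ = mg: tanθ = ω²r/g, so ω² = g tanθ / r = g/(L cosθ).
ω = √(g/(L cosθ)) = √(9.81/(2.39 × 0.9018)) = √4.551 = 2.133 rad/s.
Period = 2π/ω = 2.945 s.

2.95 s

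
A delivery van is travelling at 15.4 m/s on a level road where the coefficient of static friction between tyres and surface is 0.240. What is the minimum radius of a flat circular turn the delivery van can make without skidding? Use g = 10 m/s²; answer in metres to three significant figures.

At the limit, μ_s m g = m v²/r, so r_min = v²/(μ_s g) = (15.4)²/(0.240 × 10.0) = 237.2/2.400 = 98.82 m.

98.8 m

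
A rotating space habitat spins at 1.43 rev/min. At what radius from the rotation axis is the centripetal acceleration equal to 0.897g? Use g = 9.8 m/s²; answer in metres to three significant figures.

ω = 1.43 rev/min × 2π/60 = 0.1497 rad/s.
a_c = ω²r = 0.897g ⇒ r = 0.897 × 9.8 / (0.1497)² = 8.791/0.02242 = 392.0 m.

392 m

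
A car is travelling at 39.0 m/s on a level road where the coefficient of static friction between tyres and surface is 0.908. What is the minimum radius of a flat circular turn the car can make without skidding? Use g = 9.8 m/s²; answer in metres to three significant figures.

171 m

At the limit, μ_s m g = m v²/r, so r_min = v²/(μ_s g) = (39.0)²/(0.908 × 9.8) = 1521/8.898 = 170.9 m.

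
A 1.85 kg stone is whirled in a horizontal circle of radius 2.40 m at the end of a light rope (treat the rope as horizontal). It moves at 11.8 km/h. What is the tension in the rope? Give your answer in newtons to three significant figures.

v = 11.8 km/h = 11.8/3.6 = 3.278 m/s.
The tension is the only horizontal force, so it supplies the full centripetal force: T = m v²/r = 1.85 × (3.278)²/2.40 = 1.85 × 10.74/2.40 = 8.282 N.

8.28 N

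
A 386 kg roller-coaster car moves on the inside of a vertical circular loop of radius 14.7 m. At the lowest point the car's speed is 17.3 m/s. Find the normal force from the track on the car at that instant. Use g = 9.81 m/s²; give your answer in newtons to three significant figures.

11600 N

At the lowest point, N points up (toward the centre) and the weight mg points down (away from the centre), so the net inward force is N − mg = mv²/r.
N = m(v²/r + g) = 386 × ((17.3)²/14.7 + 9.81) = 386 × (20.36 + 9.81) = 386 × 30.17 = 11650 N.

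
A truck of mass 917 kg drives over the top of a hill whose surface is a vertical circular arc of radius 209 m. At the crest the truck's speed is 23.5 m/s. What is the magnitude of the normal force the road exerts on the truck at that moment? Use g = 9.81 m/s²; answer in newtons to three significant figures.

6570 N

At the crest the centripetal acceleration points downward (toward the centre of the arc), so mg − N = mv²/r.
N = m(g − v²/r) = 917 × (9.81 − (23.5)²/209) = 917 × (9.81 − 2.642) = 917 × 7.168 = 6573 N.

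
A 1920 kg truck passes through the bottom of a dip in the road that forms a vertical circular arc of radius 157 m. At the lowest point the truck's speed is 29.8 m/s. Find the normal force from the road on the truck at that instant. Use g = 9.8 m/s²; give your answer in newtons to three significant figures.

29700 N

At the lowest point, N points up (toward the centre) and the weight mg points down (away from the centre), so the net inward force is N − mg = mv²/r.
N = m(v²/r + g) = 1920 × ((29.8)²/157 + 9.8) = 1920 × (5.656 + 9.8) = 1920 × 15.46 = 29680 N.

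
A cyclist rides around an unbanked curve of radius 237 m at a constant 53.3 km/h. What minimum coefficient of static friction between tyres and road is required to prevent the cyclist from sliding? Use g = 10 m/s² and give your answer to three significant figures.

0.0925

v = 53.3/3.6 = 14.81 m/s.
Friction provides the centripetal force: μ_s m g = m v²/r, so μ_s = v²/(g r) = (14.81)²/(10.0 × 237) = 219.2/2370 = 0.09249.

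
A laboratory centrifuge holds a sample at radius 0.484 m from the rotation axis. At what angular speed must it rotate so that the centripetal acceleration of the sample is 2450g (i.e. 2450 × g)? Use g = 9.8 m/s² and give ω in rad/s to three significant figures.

223 rad/s

Centripetal acceleration a_c = ω²r. Setting ω²r = 2450g:
ω = √(2450g / r) = √(2450 × 9.8 / 0.484) = √49610 = 222.7 rad/s.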